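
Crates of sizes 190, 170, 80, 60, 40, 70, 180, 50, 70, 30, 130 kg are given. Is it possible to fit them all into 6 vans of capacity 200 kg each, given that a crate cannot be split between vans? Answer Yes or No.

Yes

A valid assignment using 6 vans:
  van 1: 190 = 190
  van 2: 180 = 180
  van 3: 170 + 30 = 200
  van 4: 130 + 70 = 200
  van 5: 80 + 70 + 50 = 200
  van 6: 60 + 40 = 100
Every load is within 200 kg, so 6 vans suffice.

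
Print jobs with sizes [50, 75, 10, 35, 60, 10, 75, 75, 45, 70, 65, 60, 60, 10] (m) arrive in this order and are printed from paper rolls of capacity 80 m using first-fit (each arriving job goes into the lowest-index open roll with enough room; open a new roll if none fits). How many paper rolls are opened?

  50 → roll 1 (new)  [load 50/80]
  75 → roll 2 (new)  [load 75/80]
  10 → roll 1  [load 60/80]
  35 → roll 3 (new)  [load 35/80]
  60 → roll 4 (new)  [load 60/80]
  10 → roll 1  [load 70/80]
  75 → roll 5 (new)  [load 75/80]
  75 → roll 6 (new)  [load 75/80]
  45 → roll 3  [load 80/80]
  70 → roll 7 (new)  [load 70/80]
  65 → roll 8 (new)  [load 65/80]
  60 → roll 9 (new)  [load 60/80]
  60 → roll 10 (new)  [load 60/80]
  10 → roll 1  [load 80/80]
10 paper rolls opened.

10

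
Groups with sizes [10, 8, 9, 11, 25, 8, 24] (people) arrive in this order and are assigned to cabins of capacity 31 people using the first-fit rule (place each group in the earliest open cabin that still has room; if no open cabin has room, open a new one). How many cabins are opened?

  10 → cabin 1 (new)  [load 10/31]
  8 → cabin 1  [load 18/31]
  9 → cabin 1  [load 27/31]
  11 → cabin 2 (new)  [load 11/31]
  25 → cabin 3 (new)  [load 25/31]
  8 → cabin 2  [load 19/31]
  24 → cabin 4 (new)  [load 24/31]
4 cabins opened.

4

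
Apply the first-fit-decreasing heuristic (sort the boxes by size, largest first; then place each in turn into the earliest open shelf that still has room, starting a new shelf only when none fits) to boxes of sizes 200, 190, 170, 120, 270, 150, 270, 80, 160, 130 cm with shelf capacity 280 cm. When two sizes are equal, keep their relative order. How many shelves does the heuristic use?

7

Sorted descending: 270, 270, 200, 190, 170, 160, 150, 130, 120, 80.
  270 → shelf 1 (new)  [load 270/280]
  270 → shelf 2 (new)  [load 270/280]
  200 → shelf 3 (new)  [load 200/280]
  190 → shelf 4 (new)  [load 190/280]
  170 → shelf 5 (new)  [load 170/280]
  160 → shelf 6 (new)  [load 160/280]
  150 → shelf 7 (new)  [load 150/280]
  130 → shelf 7  [load 280/280]
  120 → shelf 6  [load 280/280]
  80 → shelf 3  [load 280/280]
7 shelves opened.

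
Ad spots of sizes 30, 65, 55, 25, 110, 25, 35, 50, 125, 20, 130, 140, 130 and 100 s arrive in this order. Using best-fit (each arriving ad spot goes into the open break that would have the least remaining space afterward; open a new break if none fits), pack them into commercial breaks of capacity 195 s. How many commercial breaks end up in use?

  30 → break 1 (new)  [load 30/195]
  65 → break 1  [load 95/195]
  55 → break 1  [load 150/195]
  25 → break 1  [load 175/195]
  110 → break 2 (new)  [load 110/195]
  25 → break 2  [load 135/195]
  35 → break 2  [load 170/195]
  50 → break 3 (new)  [load 50/195]
  125 → break 3  [load 175/195]
  20 → break 1  [load 195/195]
  130 → break 4 (new)  [load 130/195]
  140 → break 5 (new)  [load 140/195]
  130 → break 6 (new)  [load 130/195]
  100 → break 7 (new)  [load 100/195]
7 commercial breaks opened.

7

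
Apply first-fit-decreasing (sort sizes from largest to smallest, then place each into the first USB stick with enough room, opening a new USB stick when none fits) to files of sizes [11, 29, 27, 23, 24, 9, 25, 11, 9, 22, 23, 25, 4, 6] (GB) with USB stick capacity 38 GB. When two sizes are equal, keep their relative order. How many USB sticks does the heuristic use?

8

Sorted descending: 29, 27, 25, 25, 24, 23, 23, 22, 11, 11, 9, 9, 6, 4.
  29 → USB stick 1 (new)  [load 29/38]
  27 → USB stick 2 (new)  [load 27/38]
  25 → USB stick 3 (new)  [load 25/38]
  25 → USB stick 4 (new)  [load 25/38]
  24 → USB stick 5 (new)  [load 24/38]
  23 → USB stick 6 (new)  [load 23/38]
  23 → USB stick 7 (new)  [load 23/38]
  22 → USB stick 8 (new)  [load 22/38]
  11 → USB stick 2  [load 38/38]
  11 → USB stick 3  [load 36/38]
  9 → USB stick 1  [load 38/38]
  9 → USB stick 4  [load 34/38]
  6 → USB stick 5  [load 30/38]
  4 → USB stick 4  [load 38/38]
8 USB sticks opened.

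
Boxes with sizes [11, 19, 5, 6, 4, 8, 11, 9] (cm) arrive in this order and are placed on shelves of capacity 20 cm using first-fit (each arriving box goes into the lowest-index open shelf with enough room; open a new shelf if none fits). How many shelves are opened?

4

  11 → shelf 1 (new)  [load 11/20]
  19 → shelf 2 (new)  [load 19/20]
  5 → shelf 1  [load 16/20]
  6 → shelf 3 (new)  [load 6/20]
  4 → shelf 1  [load 20/20]
  8 → shelf 3  [load 14/20]
  11 → shelf 4 (new)  [load 11/20]
  9 → shelf 4  [load 20/20]
4 shelves opened.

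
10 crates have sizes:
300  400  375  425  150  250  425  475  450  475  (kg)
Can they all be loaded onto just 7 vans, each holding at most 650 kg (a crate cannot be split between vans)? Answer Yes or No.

No

Total = 3725 kg; ⌈3725/650⌉ = 6.
7 crates each exceed half the capacity and cannot share a van, forcing at least 7 vans.
The bound of 7 does not rule out 7, but exhaustive search shows no assignment into 7 vans of capacity 650 kg exists — the minimum is 8.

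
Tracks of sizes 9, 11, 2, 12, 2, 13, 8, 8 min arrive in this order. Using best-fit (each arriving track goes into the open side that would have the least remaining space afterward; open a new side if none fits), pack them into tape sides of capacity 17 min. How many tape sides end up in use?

5

  9 → side 1 (new)  [load 9/17]
  11 → side 2 (new)  [load 11/17]
  2 → side 2  [load 13/17]
  12 → side 3 (new)  [load 12/17]
  2 → side 2  [load 15/17]
  13 → side 4 (new)  [load 13/17]
  8 → side 1  [load 17/17]
  8 → side 5 (new)  [load 8/17]
5 tape sides opened.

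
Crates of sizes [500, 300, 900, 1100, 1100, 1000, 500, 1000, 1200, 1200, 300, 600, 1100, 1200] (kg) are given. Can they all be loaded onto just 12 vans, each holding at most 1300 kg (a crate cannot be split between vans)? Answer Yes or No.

A valid assignment using 11 vans:
  van 1: 1200 = 1200
  van 2: 1200 = 1200
  van 3: 1200 = 1200
  van 4: 1100 = 1100
  van 5: 1100 = 1100
  van 6: 1100 = 1100
  van 7: 1000 + 300 = 1300
  van 8: 1000 + 300 = 1300
  van 9: 900 = 900
  van 10: 600 + 500 = 1100
  van 11: 500 = 500
That uses only 11 ≤ 12, so 12 vans are enough.

Yes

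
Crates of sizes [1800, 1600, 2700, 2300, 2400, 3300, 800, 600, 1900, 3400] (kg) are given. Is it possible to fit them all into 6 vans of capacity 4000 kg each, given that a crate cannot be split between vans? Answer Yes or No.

A valid assignment using 6 vans:
  van 1: 3400 + 600 = 4000
  van 2: 3300 = 3300
  van 3: 2700 + 800 = 3500
  van 4: 2400 + 1600 = 4000
  van 5: 2300 = 2300
  van 6: 1900 + 1800 = 3700
Every load is within 4000 kg, so 6 vans suffice.

Yes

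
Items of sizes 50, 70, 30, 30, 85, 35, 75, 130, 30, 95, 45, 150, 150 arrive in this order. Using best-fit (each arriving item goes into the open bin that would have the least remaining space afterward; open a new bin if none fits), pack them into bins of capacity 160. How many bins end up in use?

7

  50 → bin 1 (new)  [load 50/160]
  70 → bin 1  [load 120/160]
  30 → bin 1  [load 150/160]
  30 → bin 2 (new)  [load 30/160]
  85 → bin 2  [load 115/160]
  35 → bin 2  [load 150/160]
  75 → bin 3 (new)  [load 75/160]
  130 → bin 4 (new)  [load 130/160]
  30 → bin 4  [load 160/160]
  95 → bin 5 (new)  [load 95/160]
  45 → bin 5  [load 140/160]
  150 → bin 6 (new)  [load 150/160]
  150 → bin 7 (new)  [load 150/160]
7 bins opened.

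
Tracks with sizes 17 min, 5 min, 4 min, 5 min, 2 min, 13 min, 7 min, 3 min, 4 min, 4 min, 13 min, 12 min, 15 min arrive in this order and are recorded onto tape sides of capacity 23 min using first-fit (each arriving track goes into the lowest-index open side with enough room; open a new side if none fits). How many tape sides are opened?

  17 → side 1 (new)  [load 17/23]
  5 → side 1  [load 22/23]
  4 → side 2 (new)  [load 4/23]
  5 → side 2  [load 9/23]
  2 → side 2  [load 11/23]
  13 → side 3 (new)  [load 13/23]
  7 → side 2  [load 18/23]
  3 → side 2  [load 21/23]
  4 → side 3  [load 17/23]
  4 → side 3  [load 21/23]
  13 → side 4 (new)  [load 13/23]
  12 → side 5 (new)  [load 12/23]
  15 → side 6 (new)  [load 15/23]
6 tape sides opened.

6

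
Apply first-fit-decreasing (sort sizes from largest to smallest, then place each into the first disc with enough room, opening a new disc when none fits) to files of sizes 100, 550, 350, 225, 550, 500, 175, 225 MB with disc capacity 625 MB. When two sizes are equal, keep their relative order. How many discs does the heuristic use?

5

Sorted descending: 550, 550, 500, 350, 225, 225, 175, 100.
  550 → disc 1 (new)  [load 550/625]
  550 → disc 2 (new)  [load 550/625]
  500 → disc 3 (new)  [load 500/625]
  350 → disc 4 (new)  [load 350/625]
  225 → disc 4  [load 575/625]
  225 → disc 5 (new)  [load 225/625]
  175 → disc 5  [load 400/625]
  100 → disc 3  [load 600/625]
5 discs opened.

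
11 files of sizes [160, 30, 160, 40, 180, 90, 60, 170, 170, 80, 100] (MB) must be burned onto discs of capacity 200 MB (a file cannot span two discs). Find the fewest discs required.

7

Total = 180 + 170 + 170 + 160 + 160 + 100 + 90 + 80 + 60 + 40 + 30 = 1240 MB.
Lower bound: ⌈1240/200⌉ = 7 discs.
A packing using 7 discs:
  disc 1: 180 = 180
  disc 2: 170 + 30 = 200
  disc 3: 170 = 170
  disc 4: 160 + 40 = 200
  disc 5: 160 = 160
  disc 6: 100 + 90 = 190
  disc 7: 80 + 60 = 140
This matches the lower bound, so 7 is optimal.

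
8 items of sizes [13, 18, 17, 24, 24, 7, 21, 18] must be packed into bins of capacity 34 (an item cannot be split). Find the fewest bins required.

Total = 24 + 24 + 21 + 18 + 18 + 17 + 13 + 7 = 142.
Lower bound: ⌈142/34⌉ = 5 bins.
A packing using 6 bins:
  bin 1: 24 + 7 = 31
  bin 2: 24 = 24
  bin 3: 21 + 13 = 34
  bin 4: 18 = 18
  bin 5: 18 = 18
  bin 6: 17 = 17
No arrangement into 5 bins stays within capacity, so 6 is optimal.

6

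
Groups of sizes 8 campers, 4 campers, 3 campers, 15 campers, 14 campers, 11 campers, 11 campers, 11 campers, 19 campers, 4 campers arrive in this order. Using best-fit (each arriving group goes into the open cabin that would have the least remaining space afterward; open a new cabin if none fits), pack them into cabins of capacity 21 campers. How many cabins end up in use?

  8 → cabin 1 (new)  [load 8/21]
  4 → cabin 1  [load 12/21]
  3 → cabin 1  [load 15/21]
  15 → cabin 2 (new)  [load 15/21]
  14 → cabin 3 (new)  [load 14/21]
  11 → cabin 4 (new)  [load 11/21]
  11 → cabin 5 (new)  [load 11/21]
  11 → cabin 6 (new)  [load 11/21]
  19 → cabin 7 (new)  [load 19/21]
  4 → cabin 1  [load 19/21]
7 cabins opened.

7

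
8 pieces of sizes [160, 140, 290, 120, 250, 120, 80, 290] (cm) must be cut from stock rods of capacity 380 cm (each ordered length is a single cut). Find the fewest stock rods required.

Total = 290 + 290 + 250 + 160 + 140 + 120 + 120 + 80 = 1450 cm.
Lower bound: ⌈1450/380⌉ = 4 stock rods.
A packing using 5 stock rods:
  stock rod 1: 290 + 80 = 370
  stock rod 2: 290 = 290
  stock rod 3: 250 + 120 = 370
  stock rod 4: 160 + 140 = 300
  stock rod 5: 120 = 120
No arrangement into 4 stock rods stays within capacity, so 5 is optimal.

5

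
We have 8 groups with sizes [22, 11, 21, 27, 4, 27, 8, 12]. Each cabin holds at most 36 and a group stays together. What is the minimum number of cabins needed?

4

Total = 27 + 27 + 22 + 21 + 12 + 11 + 8 + 4 = 132.
Lower bound: ⌈132/36⌉ = 4 cabins.
A packing using 4 cabins:
  cabin 1: 27 + 8 = 35
  cabin 2: 27 + 4 = 31
  cabin 3: 22 + 12 = 34
  cabin 4: 21 + 11 = 32
This matches the lower bound, so 4 is optimal.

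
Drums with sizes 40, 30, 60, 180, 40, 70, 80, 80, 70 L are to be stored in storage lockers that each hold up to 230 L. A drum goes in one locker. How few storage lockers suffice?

Total = 180 + 80 + 80 + 70 + 70 + 60 + 40 + 40 + 30 = 650 L.
Lower bound: ⌈650/230⌉ = 3 storage lockers.
A packing using 3 storage lockers:
  locker 1: 180 + 40 = 220
  locker 2: 80 + 80 + 70 = 230
  locker 3: 70 + 60 + 40 + 30 = 200
This matches the lower bound, so 3 is optimal.

3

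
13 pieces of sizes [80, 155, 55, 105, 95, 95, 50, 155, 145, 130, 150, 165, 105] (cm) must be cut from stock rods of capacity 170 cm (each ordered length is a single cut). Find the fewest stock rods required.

Total = 165 + 155 + 155 + 150 + 145 + 130 + 105 + 105 + 95 + 95 + 80 + 55 + 50 = 1485 cm.
Lower bound: ⌈1485/170⌉ = 9 stock rods.
Also, 10 pieces each exceed 85 cm, and no two of those can share a stock rod, so at least 10 stock rods are needed.
A packing using 11 stock rods:
  stock rod 1: 165 = 165
  stock rod 2: 155 = 155
  stock rod 3: 155 = 155
  stock rod 4: 150 = 150
  stock rod 5: 145 = 145
  stock rod 6: 130 = 130
  stock rod 7: 105 + 55 = 160
  stock rod 8: 105 + 50 = 155
  stock rod 9: 95 = 95
  stock rod 10: 95 = 95
  stock rod 11: 80 = 80
No arrangement into 10 stock rods stays within capacity, so 11 is optimal.

11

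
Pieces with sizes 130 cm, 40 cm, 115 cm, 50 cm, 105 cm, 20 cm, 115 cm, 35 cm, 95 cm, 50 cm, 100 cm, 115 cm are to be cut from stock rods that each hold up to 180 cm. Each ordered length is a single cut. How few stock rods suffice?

Total = 130 + 115 + 115 + 115 + 105 + 100 + 95 + 50 + 50 + 40 + 35 + 20 = 970 cm.
Lower bound: ⌈970/180⌉ = 6 stock rods.
Also, 7 pieces each exceed 90 cm, and no two of those can share a stock rod, so at least 7 stock rods are needed.
A packing using 7 stock rods:
  stock rod 1: 130 + 50 = 180
  stock rod 2: 115 + 50 = 165
  stock rod 3: 115 + 40 + 20 = 175
  stock rod 4: 115 + 35 = 150
  stock rod 5: 105 = 105
  stock rod 6: 100 = 100
  stock rod 7: 95 = 95
This matches the lower bound, so 7 is optimal.

7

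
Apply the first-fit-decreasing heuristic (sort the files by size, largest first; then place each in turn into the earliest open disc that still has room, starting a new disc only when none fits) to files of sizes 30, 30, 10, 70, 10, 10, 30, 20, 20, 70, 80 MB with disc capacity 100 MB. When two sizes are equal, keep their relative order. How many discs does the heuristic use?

4

Sorted descending: 80, 70, 70, 30, 30, 30, 20, 20, 10, 10, 10.
  80 → disc 1 (new)  [load 80/100]
  70 → disc 2 (new)  [load 70/100]
  70 → disc 3 (new)  [load 70/100]
  30 → disc 2  [load 100/100]
  30 → disc 3  [load 100/100]
  30 → disc 4 (new)  [load 30/100]
  20 → disc 1  [load 100/100]
  20 → disc 4  [load 50/100]
  10 → disc 4  [load 60/100]
  10 → disc 4  [load 70/100]
  10 → disc 4  [load 80/100]
4 discs opened.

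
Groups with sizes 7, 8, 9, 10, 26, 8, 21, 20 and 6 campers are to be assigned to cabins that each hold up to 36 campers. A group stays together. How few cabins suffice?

4

Total = 26 + 21 + 20 + 10 + 9 + 8 + 8 + 7 + 6 = 115 campers.
Lower bound: ⌈115/36⌉ = 4 cabins.
A packing using 4 cabins:
  cabin 1: 26 + 10 = 36
  cabin 2: 21 + 9 + 6 = 36
  cabin 3: 20 + 8 + 8 = 36
  cabin 4: 7 = 7
This matches the lower bound, so 4 is optimal.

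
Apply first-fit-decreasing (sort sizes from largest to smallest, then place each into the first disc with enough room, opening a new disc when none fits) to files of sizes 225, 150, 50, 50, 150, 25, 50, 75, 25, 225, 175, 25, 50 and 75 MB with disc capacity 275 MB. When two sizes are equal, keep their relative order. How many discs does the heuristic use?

5

Sorted descending: 225, 225, 175, 150, 150, 75, 75, 50, 50, 50, 50, 25, 25, 25.
  225 → disc 1 (new)  [load 225/275]
  225 → disc 2 (new)  [load 225/275]
  175 → disc 3 (new)  [load 175/275]
  150 → disc 4 (new)  [load 150/275]
  150 → disc 5 (new)  [load 150/275]
  75 → disc 3  [load 250/275]
  75 → disc 4  [load 225/275]
  50 → disc 1  [load 275/275]
  50 → disc 2  [load 275/275]
  50 → disc 4  [load 275/275]
  50 → disc 5  [load 200/275]
  25 → disc 3  [load 275/275]
  25 → disc 5  [load 225/275]
  25 → disc 5  [load 250/275]
5 discs opened.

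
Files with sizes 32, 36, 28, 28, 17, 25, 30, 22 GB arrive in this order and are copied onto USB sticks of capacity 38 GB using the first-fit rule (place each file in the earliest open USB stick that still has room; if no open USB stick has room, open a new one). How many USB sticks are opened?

  32 → USB stick 1 (new)  [load 32/38]
  36 → USB stick 2 (new)  [load 36/38]
  28 → USB stick 3 (new)  [load 28/38]
  28 → USB stick 4 (new)  [load 28/38]
  17 → USB stick 5 (new)  [load 17/38]
  25 → USB stick 6 (new)  [load 25/38]
  30 → USB stick 7 (new)  [load 30/38]
  22 → USB stick 8 (new)  [load 22/38]
8 USB sticks opened.

8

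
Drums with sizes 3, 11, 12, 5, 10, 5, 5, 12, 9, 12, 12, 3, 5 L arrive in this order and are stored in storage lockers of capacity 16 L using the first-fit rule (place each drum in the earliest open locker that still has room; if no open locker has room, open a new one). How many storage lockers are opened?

  3 → locker 1 (new)  [load 3/16]
  11 → locker 1  [load 14/16]
  12 → locker 2 (new)  [load 12/16]
  5 → locker 3 (new)  [load 5/16]
  10 → locker 3  [load 15/16]
  5 → locker 4 (new)  [load 5/16]
  5 → locker 4  [load 10/16]
  12 → locker 5 (new)  [load 12/16]
  9 → locker 6 (new)  [load 9/16]
  12 → locker 7 (new)  [load 12/16]
  12 → locker 8 (new)  [load 12/16]
  3 → locker 2  [load 15/16]
  5 → locker 4  [load 15/16]
8 storage lockers opened.

8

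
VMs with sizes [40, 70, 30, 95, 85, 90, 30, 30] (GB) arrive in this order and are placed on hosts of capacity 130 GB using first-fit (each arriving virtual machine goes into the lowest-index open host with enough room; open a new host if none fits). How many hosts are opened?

  40 → host 1 (new)  [load 40/130]
  70 → host 1  [load 110/130]
  30 → host 2 (new)  [load 30/130]
  95 → host 2  [load 125/130]
  85 → host 3 (new)  [load 85/130]
  90 → host 4 (new)  [load 90/130]
  30 → host 3  [load 115/130]
  30 → host 4  [load 120/130]
4 hosts opened.

4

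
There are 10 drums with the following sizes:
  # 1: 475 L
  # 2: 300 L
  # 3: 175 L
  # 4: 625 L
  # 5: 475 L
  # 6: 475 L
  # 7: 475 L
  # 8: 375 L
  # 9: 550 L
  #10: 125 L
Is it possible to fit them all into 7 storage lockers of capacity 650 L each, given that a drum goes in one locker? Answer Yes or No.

No

Total = 4050 L; ⌈4050/650⌉ = 7.
The bound of 7 does not rule out 7, but exhaustive search shows no assignment into 7 storage lockers of capacity 650 L exists — the minimum is 8.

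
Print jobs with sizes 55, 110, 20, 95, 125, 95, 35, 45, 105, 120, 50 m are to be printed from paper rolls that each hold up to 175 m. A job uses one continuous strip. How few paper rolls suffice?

6

Total = 125 + 120 + 110 + 105 + 95 + 95 + 55 + 50 + 45 + 35 + 20 = 855 m.
Lower bound: ⌈855/175⌉ = 5 paper rolls.
Also, 6 print jobs each exceed 175/2 m, and no two of those can share a roll, so at least 6 paper rolls are needed.
A packing using 6 paper rolls:
  roll 1: 125 + 50 = 175
  roll 2: 120 + 55 = 175
  roll 3: 110 + 45 + 20 = 175
  roll 4: 105 + 35 = 140
  roll 5: 95 = 95
  roll 6: 95 = 95
This matches the lower bound, so 6 is optimal.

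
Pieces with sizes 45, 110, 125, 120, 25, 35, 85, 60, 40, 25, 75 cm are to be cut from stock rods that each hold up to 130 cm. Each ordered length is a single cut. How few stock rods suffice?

Total = 125 + 120 + 110 + 85 + 75 + 60 + 45 + 40 + 35 + 25 + 25 = 745 cm.
Lower bound: ⌈745/130⌉ = 6 stock rods.
A packing using 7 stock rods:
  stock rod 1: 125 = 125
  stock rod 2: 120 = 120
  stock rod 3: 110 = 110
  stock rod 4: 85 + 45 = 130
  stock rod 5: 75 + 40 = 115
  stock rod 6: 60 + 35 + 25 = 120
  stock rod 7: 25 = 25
No arrangement into 6 stock rods stays within capacity, so 7 is optimal.

7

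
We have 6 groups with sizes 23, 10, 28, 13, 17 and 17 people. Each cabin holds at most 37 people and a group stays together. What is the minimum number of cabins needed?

Total = 28 + 23 + 17 + 17 + 13 + 10 = 108 people.
Lower bound: ⌈108/37⌉ = 3 cabins.
A packing using 4 cabins:
  cabin 1: 28 = 28
  cabin 2: 23 + 13 = 36
  cabin 3: 17 + 17 = 34
  cabin 4: 10 = 10
No arrangement into 3 cabins stays within capacity, so 4 is optimal.

4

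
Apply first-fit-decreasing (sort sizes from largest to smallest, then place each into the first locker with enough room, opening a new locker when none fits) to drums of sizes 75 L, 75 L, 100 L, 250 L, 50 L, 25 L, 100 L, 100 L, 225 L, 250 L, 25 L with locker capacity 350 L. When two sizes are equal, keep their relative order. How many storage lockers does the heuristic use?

Sorted descending: 250, 250, 225, 100, 100, 100, 75, 75, 50, 25, 25.
  250 → locker 1 (new)  [load 250/350]
  250 → locker 2 (new)  [load 250/350]
  225 → locker 3 (new)  [load 225/350]
  100 → locker 1  [load 350/350]
  100 → locker 2  [load 350/350]
  100 → locker 3  [load 325/350]
  75 → locker 4 (new)  [load 75/350]
  75 → locker 4  [load 150/350]
  50 → locker 4  [load 200/350]
  25 → locker 3  [load 350/350]
  25 → locker 4  [load 225/350]
4 storage lockers opened.

4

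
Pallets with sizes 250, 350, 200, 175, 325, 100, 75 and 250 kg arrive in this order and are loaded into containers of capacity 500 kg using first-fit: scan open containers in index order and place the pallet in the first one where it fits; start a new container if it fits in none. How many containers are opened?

4

  250 → container 1 (new)  [load 250/500]
  350 → container 2 (new)  [load 350/500]
  200 → container 1  [load 450/500]
  175 → container 3 (new)  [load 175/500]
  325 → container 3  [load 500/500]
  100 → container 2  [load 450/500]
  75 → container 4 (new)  [load 75/500]
  250 → container 4  [load 325/500]
4 containers opened.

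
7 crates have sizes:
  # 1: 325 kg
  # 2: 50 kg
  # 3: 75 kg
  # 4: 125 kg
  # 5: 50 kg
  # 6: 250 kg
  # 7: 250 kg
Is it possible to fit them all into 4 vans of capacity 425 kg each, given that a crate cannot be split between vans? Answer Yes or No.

A valid assignment using 3 vans:
  van 1: 325 + 75 = 400
  van 2: 250 + 125 + 50 = 425
  van 3: 250 + 50 = 300
That uses only 3 ≤ 4, so 4 vans are enough.

Yes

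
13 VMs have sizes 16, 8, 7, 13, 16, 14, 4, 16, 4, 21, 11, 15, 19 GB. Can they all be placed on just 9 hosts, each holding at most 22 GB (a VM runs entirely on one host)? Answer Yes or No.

A valid assignment using 9 hosts:
  host 1: 21 = 21
  host 2: 19 = 19
  host 3: 16 + 4 = 20
  host 4: 16 + 4 = 20
  host 5: 16 = 16
  host 6: 15 + 7 = 22
  host 7: 14 + 8 = 22
  host 8: 13 = 13
  host 9: 11 = 11
Every load is within 22 GB, so 9 hosts suffice.

Yes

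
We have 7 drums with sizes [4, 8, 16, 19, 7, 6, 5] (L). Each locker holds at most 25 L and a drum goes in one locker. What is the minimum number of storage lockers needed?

Total = 19 + 16 + 8 + 7 + 6 + 5 + 4 = 65 L.
Lower bound: ⌈65/25⌉ = 3 storage lockers.
A packing using 3 storage lockers:
  locker 1: 19 + 6 = 25
  locker 2: 16 + 8 = 24
  locker 3: 7 + 5 + 4 = 16
This matches the lower bound, so 3 is optimal.

3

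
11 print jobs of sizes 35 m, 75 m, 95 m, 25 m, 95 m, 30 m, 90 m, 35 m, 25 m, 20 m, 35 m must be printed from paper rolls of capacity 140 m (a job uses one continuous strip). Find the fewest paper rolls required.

5

Total = 95 + 95 + 90 + 75 + 35 + 35 + 35 + 30 + 25 + 25 + 20 = 560 m.
Lower bound: ⌈560/140⌉ = 4 paper rolls.
A packing using 5 paper rolls:
  roll 1: 95 + 35 = 130
  roll 2: 95 + 35 = 130
  roll 3: 90 + 35 = 125
  roll 4: 75 + 30 + 25 = 130
  roll 5: 25 + 20 = 45
No arrangement into 4 paper rolls stays within capacity, so 5 is optimal.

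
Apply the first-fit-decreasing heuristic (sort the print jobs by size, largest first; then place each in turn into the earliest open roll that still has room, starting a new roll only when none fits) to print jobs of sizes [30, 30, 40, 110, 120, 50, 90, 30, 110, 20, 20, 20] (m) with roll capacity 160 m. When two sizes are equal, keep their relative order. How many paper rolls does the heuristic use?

5

Sorted descending: 120, 110, 110, 90, 50, 40, 30, 30, 30, 20, 20, 20.
  120 → roll 1 (new)  [load 120/160]
  110 → roll 2 (new)  [load 110/160]
  110 → roll 3 (new)  [load 110/160]
  90 → roll 4 (new)  [load 90/160]
  50 → roll 2  [load 160/160]
  40 → roll 1  [load 160/160]
  30 → roll 3  [load 140/160]
  30 → roll 4  [load 120/160]
  30 → roll 4  [load 150/160]
  20 → roll 3  [load 160/160]
  20 → roll 5 (new)  [load 20/160]
  20 → roll 5  [load 40/160]
5 paper rolls opened.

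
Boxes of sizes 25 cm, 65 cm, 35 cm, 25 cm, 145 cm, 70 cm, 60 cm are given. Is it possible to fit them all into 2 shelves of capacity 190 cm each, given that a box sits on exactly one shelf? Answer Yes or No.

Total = 425 cm; ⌈425/190⌉ = 3.
At least 3 shelves are required, but only 2 are allowed.

No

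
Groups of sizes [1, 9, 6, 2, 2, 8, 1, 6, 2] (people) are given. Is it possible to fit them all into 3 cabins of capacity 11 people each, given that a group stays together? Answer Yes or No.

No

Total = 37 people; ⌈37/11⌉ = 4.
At least 4 cabins are required, but only 3 are allowed.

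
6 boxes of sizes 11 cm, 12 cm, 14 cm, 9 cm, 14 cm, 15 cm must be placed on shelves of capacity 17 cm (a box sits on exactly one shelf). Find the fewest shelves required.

Total = 15 + 14 + 14 + 12 + 11 + 9 = 75 cm.
Lower bound: ⌈75/17⌉ = 5 shelves.
Also, 6 boxes each exceed 17/2 cm, and no two of those can share a shelf, so at least 6 shelves are needed.
A packing using 6 shelves:
  shelf 1: 15 = 15
  shelf 2: 14 = 14
  shelf 3: 14 = 14
  shelf 4: 12 = 12
  shelf 5: 11 = 11
  shelf 6: 9 = 9
This matches the lower bound, so 6 is optimal.

6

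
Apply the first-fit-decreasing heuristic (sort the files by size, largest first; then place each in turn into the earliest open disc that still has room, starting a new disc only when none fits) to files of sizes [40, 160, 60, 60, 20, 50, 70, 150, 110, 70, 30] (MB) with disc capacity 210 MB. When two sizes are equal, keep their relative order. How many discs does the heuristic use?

Sorted descending: 160, 150, 110, 70, 70, 60, 60, 50, 40, 30, 20.
  160 → disc 1 (new)  [load 160/210]
  150 → disc 2 (new)  [load 150/210]
  110 → disc 3 (new)  [load 110/210]
  70 → disc 3  [load 180/210]
  70 → disc 4 (new)  [load 70/210]
  60 → disc 2  [load 210/210]
  60 → disc 4  [load 130/210]
  50 → disc 1  [load 210/210]
  40 → disc 4  [load 170/210]
  30 → disc 3  [load 210/210]
  20 → disc 4  [load 190/210]
4 discs opened.

4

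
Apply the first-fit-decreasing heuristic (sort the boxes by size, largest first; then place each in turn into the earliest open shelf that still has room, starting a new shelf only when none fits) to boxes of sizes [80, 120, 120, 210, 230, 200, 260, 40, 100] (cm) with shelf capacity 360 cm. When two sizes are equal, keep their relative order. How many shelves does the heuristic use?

4

Sorted descending: 260, 230, 210, 200, 120, 120, 100, 80, 40.
  260 → shelf 1 (new)  [load 260/360]
  230 → shelf 2 (new)  [load 230/360]
  210 → shelf 3 (new)  [load 210/360]
  200 → shelf 4 (new)  [load 200/360]
  120 → shelf 2  [load 350/360]
  120 → shelf 3  [load 330/360]
  100 → shelf 1  [load 360/360]
  80 → shelf 4  [load 280/360]
  40 → shelf 4  [load 320/360]
4 shelves opened.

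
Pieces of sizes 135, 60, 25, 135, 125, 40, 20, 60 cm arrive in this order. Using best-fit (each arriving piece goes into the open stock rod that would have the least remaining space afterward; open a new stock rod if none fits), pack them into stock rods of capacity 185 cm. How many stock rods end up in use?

4

  135 → stock rod 1 (new)  [load 135/185]
  60 → stock rod 2 (new)  [load 60/185]
  25 → stock rod 1  [load 160/185]
  135 → stock rod 3 (new)  [load 135/185]
  125 → stock rod 2  [load 185/185]
  40 → stock rod 3  [load 175/185]
  20 → stock rod 1  [load 180/185]
  60 → stock rod 4 (new)  [load 60/185]
4 stock rods opened.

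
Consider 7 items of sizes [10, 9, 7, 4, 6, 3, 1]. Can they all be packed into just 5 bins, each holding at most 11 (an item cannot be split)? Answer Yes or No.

A valid assignment using 4 bins:
  bin 1: 10 + 1 = 11
  bin 2: 9 = 9
  bin 3: 7 + 4 = 11
  bin 4: 6 + 3 = 9
That uses only 4 ≤ 5, so 5 bins are enough.

Yes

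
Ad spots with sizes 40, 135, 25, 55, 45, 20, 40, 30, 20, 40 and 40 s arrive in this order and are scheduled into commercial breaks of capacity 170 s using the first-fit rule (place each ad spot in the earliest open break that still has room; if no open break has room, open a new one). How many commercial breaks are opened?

  40 → break 1 (new)  [load 40/170]
  135 → break 2 (new)  [load 135/170]
  25 → break 1  [load 65/170]
  55 → break 1  [load 120/170]
  45 → break 1  [load 165/170]
  20 → break 2  [load 155/170]
  40 → break 3 (new)  [load 40/170]
  30 → break 3  [load 70/170]
  20 → break 3  [load 90/170]
  40 → break 3  [load 130/170]
  40 → break 3  [load 170/170]
3 commercial breaks opened.

3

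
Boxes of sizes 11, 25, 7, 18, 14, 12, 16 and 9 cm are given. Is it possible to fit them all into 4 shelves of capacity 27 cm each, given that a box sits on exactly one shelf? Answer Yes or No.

Total = 112 cm; ⌈112/27⌉ = 5.
At least 5 shelves are required, but only 4 are allowed.

No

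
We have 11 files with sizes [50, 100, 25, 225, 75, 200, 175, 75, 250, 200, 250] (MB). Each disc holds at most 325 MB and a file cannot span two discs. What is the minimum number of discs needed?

Total = 250 + 250 + 225 + 200 + 200 + 175 + 100 + 75 + 75 + 50 + 25 = 1625 MB.
Lower bound: ⌈1625/325⌉ = 5 discs.
Also, 6 files each exceed 325/2 MB, and no two of those can share a disc, so at least 6 discs are needed.
A packing using 6 discs:
  disc 1: 250 + 75 = 325
  disc 2: 250 + 75 = 325
  disc 3: 225 + 100 = 325
  disc 4: 200 + 50 + 25 = 275
  disc 5: 200 = 200
  disc 6: 175 = 175
This matches the lower bound, so 6 is optimal.

6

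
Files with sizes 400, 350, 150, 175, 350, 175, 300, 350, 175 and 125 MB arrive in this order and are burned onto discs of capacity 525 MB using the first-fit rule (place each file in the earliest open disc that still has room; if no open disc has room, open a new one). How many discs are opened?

  400 → disc 1 (new)  [load 400/525]
  350 → disc 2 (new)  [load 350/525]
  150 → disc 2  [load 500/525]
  175 → disc 3 (new)  [load 175/525]
  350 → disc 3  [load 525/525]
  175 → disc 4 (new)  [load 175/525]
  300 → disc 4  [load 475/525]
  350 → disc 5 (new)  [load 350/525]
  175 → disc 5  [load 525/525]
  125 → disc 1  [load 525/525]
5 discs opened.

5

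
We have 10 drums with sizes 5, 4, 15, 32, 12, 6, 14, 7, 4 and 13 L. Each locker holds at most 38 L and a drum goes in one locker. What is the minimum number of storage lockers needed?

Total = 32 + 15 + 14 + 13 + 12 + 7 + 6 + 5 + 4 + 4 = 112 L.
Lower bound: ⌈112/38⌉ = 3 storage lockers.
A packing using 3 storage lockers:
  locker 1: 32 + 6 = 38
  locker 2: 15 + 14 + 7 = 36
  locker 3: 13 + 12 + 5 + 4 + 4 = 38
This matches the lower bound, so 3 is optimal.

3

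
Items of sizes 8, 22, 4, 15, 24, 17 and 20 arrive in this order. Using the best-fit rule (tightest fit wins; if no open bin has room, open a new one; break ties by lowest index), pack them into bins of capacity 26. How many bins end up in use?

5

  8 → bin 1 (new)  [load 8/26]
  22 → bin 2 (new)  [load 22/26]
  4 → bin 2  [load 26/26]
  15 → bin 1  [load 23/26]
  24 → bin 3 (new)  [load 24/26]
  17 → bin 4 (new)  [load 17/26]
  20 → bin 5 (new)  [load 20/26]
5 bins opened.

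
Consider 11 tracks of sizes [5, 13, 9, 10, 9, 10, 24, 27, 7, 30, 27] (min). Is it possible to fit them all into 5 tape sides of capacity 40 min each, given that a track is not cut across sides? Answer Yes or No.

Yes

A valid assignment using 5 tape sides:
  side 1: 30 + 10 = 40
  side 2: 27 + 13 = 40
  side 3: 27 + 10 = 37
  side 4: 24 + 9 + 7 = 40
  side 5: 9 + 5 = 14
Every load is within 40 min, so 5 tape sides suffice.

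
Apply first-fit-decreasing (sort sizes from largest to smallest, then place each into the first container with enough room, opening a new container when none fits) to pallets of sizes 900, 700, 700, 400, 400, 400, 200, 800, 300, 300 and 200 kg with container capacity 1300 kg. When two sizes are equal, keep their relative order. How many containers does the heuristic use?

Sorted descending: 900, 800, 700, 700, 400, 400, 400, 300, 300, 200, 200.
  900 → container 1 (new)  [load 900/1300]
  800 → container 2 (new)  [load 800/1300]
  700 → container 3 (new)  [load 700/1300]
  700 → container 4 (new)  [load 700/1300]
  400 → container 1  [load 1300/1300]
  400 → container 2  [load 1200/1300]
  400 → container 3  [load 1100/1300]
  300 → container 4  [load 1000/1300]
  300 → container 4  [load 1300/1300]
  200 → container 3  [load 1300/1300]
  200 → container 5 (new)  [load 200/1300]
5 containers opened.

5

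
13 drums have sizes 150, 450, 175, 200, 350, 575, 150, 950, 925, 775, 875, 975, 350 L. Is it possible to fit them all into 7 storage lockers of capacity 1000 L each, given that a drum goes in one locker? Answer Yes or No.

Total = 6900 L; ⌈6900/1000⌉ = 7.
The bound of 7 does not rule out 7, but exhaustive search shows no assignment into 7 storage lockers of capacity 1000 L exists — the minimum is 8.

No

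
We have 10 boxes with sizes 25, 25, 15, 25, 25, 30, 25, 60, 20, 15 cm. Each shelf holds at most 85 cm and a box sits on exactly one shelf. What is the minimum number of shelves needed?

4

Total = 60 + 30 + 25 + 25 + 25 + 25 + 25 + 20 + 15 + 15 = 265 cm.
Lower bound: ⌈265/85⌉ = 4 shelves.
A packing using 4 shelves:
  shelf 1: 60 + 25 = 85
  shelf 2: 30 + 25 + 25 = 80
  shelf 3: 25 + 25 + 20 + 15 = 85
  shelf 4: 15 = 15
This matches the lower bound, so 4 is optimal.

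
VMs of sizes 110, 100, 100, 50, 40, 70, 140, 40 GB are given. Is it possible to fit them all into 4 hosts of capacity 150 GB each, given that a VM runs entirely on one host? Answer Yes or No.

No

Total = 650 GB; ⌈650/150⌉ = 5.
At least 5 hosts are required, but only 4 are allowed.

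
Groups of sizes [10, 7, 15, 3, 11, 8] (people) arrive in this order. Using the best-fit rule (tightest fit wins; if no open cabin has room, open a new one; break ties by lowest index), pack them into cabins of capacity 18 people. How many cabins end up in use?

  10 → cabin 1 (new)  [load 10/18]
  7 → cabin 1  [load 17/18]
  15 → cabin 2 (new)  [load 15/18]
  3 → cabin 2  [load 18/18]
  11 → cabin 3 (new)  [load 11/18]
  8 → cabin 4 (new)  [load 8/18]
4 cabins opened.

4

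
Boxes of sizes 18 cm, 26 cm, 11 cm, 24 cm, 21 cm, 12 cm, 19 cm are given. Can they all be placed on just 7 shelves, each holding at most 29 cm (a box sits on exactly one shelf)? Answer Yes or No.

A valid assignment using 6 shelves:
  shelf 1: 26 = 26
  shelf 2: 24 = 24
  shelf 3: 21 = 21
  shelf 4: 19 = 19
  shelf 5: 18 + 11 = 29
  shelf 6: 12 = 12
That uses only 6 ≤ 7, so 7 shelves are enough.

Yes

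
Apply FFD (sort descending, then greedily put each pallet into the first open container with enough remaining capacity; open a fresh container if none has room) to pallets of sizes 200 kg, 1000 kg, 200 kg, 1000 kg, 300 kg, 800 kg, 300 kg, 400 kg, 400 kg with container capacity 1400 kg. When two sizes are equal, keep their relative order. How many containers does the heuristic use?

Sorted descending: 1000, 1000, 800, 400, 400, 300, 300, 200, 200.
  1000 → container 1 (new)  [load 1000/1400]
  1000 → container 2 (new)  [load 1000/1400]
  800 → container 3 (new)  [load 800/1400]
  400 → container 1  [load 1400/1400]
  400 → container 2  [load 1400/1400]
  300 → container 3  [load 1100/1400]
  300 → container 3  [load 1400/1400]
  200 → container 4 (new)  [load 200/1400]
  200 → container 4  [load 400/1400]
4 containers opened.

4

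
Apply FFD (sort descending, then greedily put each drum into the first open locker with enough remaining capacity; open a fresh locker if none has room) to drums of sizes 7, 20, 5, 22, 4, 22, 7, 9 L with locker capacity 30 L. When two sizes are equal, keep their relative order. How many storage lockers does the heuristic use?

Sorted descending: 22, 22, 20, 9, 7, 7, 5, 4.
  22 → locker 1 (new)  [load 22/30]
  22 → locker 2 (new)  [load 22/30]
  20 → locker 3 (new)  [load 20/30]
  9 → locker 3  [load 29/30]
  7 → locker 1  [load 29/30]
  7 → locker 2  [load 29/30]
  5 → locker 4 (new)  [load 5/30]
  4 → locker 4  [load 9/30]
4 storage lockers opened.

4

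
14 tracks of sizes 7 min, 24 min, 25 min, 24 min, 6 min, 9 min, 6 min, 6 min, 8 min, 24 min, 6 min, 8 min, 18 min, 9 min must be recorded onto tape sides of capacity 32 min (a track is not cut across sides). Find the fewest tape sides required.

6

Total = 25 + 24 + 24 + 24 + 18 + 9 + 9 + 8 + 8 + 7 + 6 + 6 + 6 + 6 = 180 min.
Lower bound: ⌈180/32⌉ = 6 tape sides.
A packing using 6 tape sides:
  side 1: 25 + 7 = 32
  side 2: 24 + 8 = 32
  side 3: 24 + 8 = 32
  side 4: 24 + 6 = 30
  side 5: 18 + 9 = 27
  side 6: 9 + 6 + 6 + 6 = 27
This matches the lower bound, so 6 is optimal.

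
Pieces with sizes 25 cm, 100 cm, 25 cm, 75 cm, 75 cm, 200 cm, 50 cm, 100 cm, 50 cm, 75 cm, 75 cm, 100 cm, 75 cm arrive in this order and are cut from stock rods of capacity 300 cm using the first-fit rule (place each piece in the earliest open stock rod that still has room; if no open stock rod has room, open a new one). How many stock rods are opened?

  25 → stock rod 1 (new)  [load 25/300]
  100 → stock rod 1  [load 125/300]
  25 → stock rod 1  [load 150/300]
  75 → stock rod 1  [load 225/300]
  75 → stock rod 1  [load 300/300]
  200 → stock rod 2 (new)  [load 200/300]
  50 → stock rod 2  [load 250/300]
  100 → stock rod 3 (new)  [load 100/300]
  50 → stock rod 2  [load 300/300]
  75 → stock rod 3  [load 175/300]
  75 → stock rod 3  [load 250/300]
  100 → stock rod 4 (new)  [load 100/300]
  75 → stock rod 4  [load 175/300]
4 stock rods opened.

4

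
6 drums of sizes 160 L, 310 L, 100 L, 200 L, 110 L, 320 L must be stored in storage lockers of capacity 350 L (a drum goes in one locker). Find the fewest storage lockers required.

Total = 320 + 310 + 200 + 160 + 110 + 100 = 1200 L.
Lower bound: ⌈1200/350⌉ = 4 storage lockers.
A packing using 4 storage lockers:
  locker 1: 320 = 320
  locker 2: 310 = 310
  locker 3: 200 + 110 = 310
  locker 4: 160 + 100 = 260
This matches the lower bound, so 4 is optimal.

4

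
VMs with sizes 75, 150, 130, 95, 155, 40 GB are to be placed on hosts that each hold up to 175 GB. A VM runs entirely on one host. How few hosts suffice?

4

Total = 155 + 150 + 130 + 95 + 75 + 40 = 645 GB.
Lower bound: ⌈645/175⌉ = 4 hosts.
A packing using 4 hosts:
  host 1: 155 = 155
  host 2: 150 = 150
  host 3: 130 + 40 = 170
  host 4: 95 + 75 = 170
This matches the lower bound, so 4 is optimal.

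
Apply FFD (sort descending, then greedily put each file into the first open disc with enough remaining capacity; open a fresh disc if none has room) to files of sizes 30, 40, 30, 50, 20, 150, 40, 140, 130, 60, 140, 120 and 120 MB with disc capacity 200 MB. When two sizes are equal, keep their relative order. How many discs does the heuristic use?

Sorted descending: 150, 140, 140, 130, 120, 120, 60, 50, 40, 40, 30, 30, 20.
  150 → disc 1 (new)  [load 150/200]
  140 → disc 2 (new)  [load 140/200]
  140 → disc 3 (new)  [load 140/200]
  130 → disc 4 (new)  [load 130/200]
  120 → disc 5 (new)  [load 120/200]
  120 → disc 6 (new)  [load 120/200]
  60 → disc 2  [load 200/200]
  50 → disc 1  [load 200/200]
  40 → disc 3  [load 180/200]
  40 → disc 4  [load 170/200]
  30 → disc 4  [load 200/200]
  30 → disc 5  [load 150/200]
  20 → disc 3  [load 200/200]
6 discs opened.

6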